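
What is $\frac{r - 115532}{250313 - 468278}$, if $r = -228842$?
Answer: $\frac{344374}{217965} \approx 1.58$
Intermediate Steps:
$\frac{r - 115532}{250313 - 468278} = \frac{-228842 - 115532}{250313 - 468278} = - \frac{344374}{-217965} = \left(-344374\right) \left(- \frac{1}{217965}\right) = \frac{344374}{217965}$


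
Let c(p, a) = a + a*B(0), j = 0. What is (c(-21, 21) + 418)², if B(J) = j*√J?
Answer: 192721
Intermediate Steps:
B(J) = 0 (B(J) = 0*√J = 0)
c(p, a) = a (c(p, a) = a + a*0 = a + 0 = a)
(c(-21, 21) + 418)² = (21 + 418)² = 439² = 192721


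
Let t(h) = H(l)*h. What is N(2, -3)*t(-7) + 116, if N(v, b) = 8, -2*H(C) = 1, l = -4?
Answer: 144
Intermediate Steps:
H(C) = -½ (H(C) = -½*1 = -½)
t(h) = -h/2
N(2, -3)*t(-7) + 116 = 8*(-½*(-7)) + 116 = 8*(7/2) + 116 = 28 + 116 = 144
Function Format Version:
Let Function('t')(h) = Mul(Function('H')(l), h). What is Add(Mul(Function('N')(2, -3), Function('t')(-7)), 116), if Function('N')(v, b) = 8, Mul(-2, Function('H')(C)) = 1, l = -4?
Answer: 144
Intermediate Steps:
Function('H')(C) = Rational(-1, 2) (Function('H')(C) = Mul(Rational(-1, 2), 1) = Rational(-1, 2))
Function('t')(h) = Mul(Rational(-1, 2), h)
Add(Mul(Function('N')(2, -3), Function('t')(-7)), 116) = Add(Mul(8, Mul(Rational(-1, 2), -7)), 116) = Add(Mul(8, Rational(7, 2)), 116) = Add(28, 116) = 144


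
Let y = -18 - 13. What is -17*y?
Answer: 527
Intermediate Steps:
y = -31
-17*y = -17*(-31) = 527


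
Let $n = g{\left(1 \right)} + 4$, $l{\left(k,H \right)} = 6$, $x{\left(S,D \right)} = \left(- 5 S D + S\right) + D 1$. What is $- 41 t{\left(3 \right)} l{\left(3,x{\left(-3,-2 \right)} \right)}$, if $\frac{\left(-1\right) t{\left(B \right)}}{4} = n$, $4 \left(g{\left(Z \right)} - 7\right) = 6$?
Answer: $12300$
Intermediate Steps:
$g{\left(Z \right)} = \frac{17}{2}$ ($g{\left(Z \right)} = 7 + \frac{1}{4} \cdot 6 = 7 + \frac{3}{2} = \frac{17}{2}$)
$x{\left(S,D \right)} = D + S - 5 D S$ ($x{\left(S,D \right)} = \left(- 5 D S + S\right) + D = \left(S - 5 D S\right) + D = D + S - 5 D S$)
$n = \frac{25}{2}$ ($n = \frac{17}{2} + 4 = \frac{25}{2} \approx 12.5$)
$t{\left(B \right)} = -50$ ($t{\left(B \right)} = \left(-4\right) \frac{25}{2} = -50$)
$- 41 t{\left(3 \right)} l{\left(3,x{\left(-3,-2 \right)} \right)} = \left(-41\right) \left(-50\right) 6 = 2050 \cdot 6 = 12300$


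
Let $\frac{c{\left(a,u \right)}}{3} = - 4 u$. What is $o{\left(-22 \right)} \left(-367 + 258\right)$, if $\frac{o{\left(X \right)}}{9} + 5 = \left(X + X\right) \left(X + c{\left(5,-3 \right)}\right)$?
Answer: $609201$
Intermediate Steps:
$c{\left(a,u \right)} = - 12 u$ ($c{\left(a,u \right)} = 3 \left(- 4 u\right) = - 12 u$)
$o{\left(X \right)} = -45 + 18 X \left(36 + X\right)$ ($o{\left(X \right)} = -45 + 9 \left(X + X\right) \left(X - -36\right) = -45 + 9 \cdot 2 X \left(X + 36\right) = -45 + 9 \cdot 2 X \left(36 + X\right) = -45 + 18 X \left(36 + X\right)$)
$o{\left(-22 \right)} \left(-367 + 258\right) = \left(-45 + 18 \left(-22\right)^{2} + 648 \left(-22\right)\right) \left(-367 + 258\right) = \left(-45 + 18 \cdot 484 - 14256\right) \left(-109\right) = \left(-45 + 8712 - 14256\right) \left(-109\right) = \left(-5589\right) \left(-109\right) = 609201$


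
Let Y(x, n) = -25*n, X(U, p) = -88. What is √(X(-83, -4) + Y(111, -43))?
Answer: √987 ≈ 31.417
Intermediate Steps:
√(X(-83, -4) + Y(111, -43)) = √(-88 - 25*(-43)) = √(-88 + 1075) = √987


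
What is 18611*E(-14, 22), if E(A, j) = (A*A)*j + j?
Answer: 80660074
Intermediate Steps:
E(A, j) = j + j*A**2 (E(A, j) = A**2*j + j = j*A**2 + j = j + j*A**2)
18611*E(-14, 22) = 18611*(22*(1 + (-14)**2)) = 18611*(22*(1 + 196)) = 18611*(22*197) = 18611*4334 = 80660074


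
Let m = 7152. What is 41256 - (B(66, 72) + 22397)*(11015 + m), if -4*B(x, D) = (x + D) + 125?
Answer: -1622602251/4 ≈ -4.0565e+8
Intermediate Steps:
B(x, D) = -125/4 - D/4 - x/4 (B(x, D) = -((x + D) + 125)/4 = -((D + x) + 125)/4 = -(125 + D + x)/4 = -125/4 - D/4 - x/4)
41256 - (B(66, 72) + 22397)*(11015 + m) = 41256 - ((-125/4 - ¼*72 - ¼*66) + 22397)*(11015 + 7152) = 41256 - ((-125/4 - 18 - 33/2) + 22397)*18167 = 41256 - (-263/4 + 22397)*18167 = 41256 - 89325*18167/4 = 41256 - 1*1622767275/4 = 41256 - 1622767275/4 = -1622602251/4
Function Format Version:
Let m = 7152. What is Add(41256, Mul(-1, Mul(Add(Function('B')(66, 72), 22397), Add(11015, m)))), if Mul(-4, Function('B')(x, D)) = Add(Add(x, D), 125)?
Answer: Rational(-1622602251, 4) ≈ -4.0565e+8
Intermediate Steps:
Function('B')(x, D) = Add(Rational(-125, 4), Mul(Rational(-1, 4), D), Mul(Rational(-1, 4), x)) (Function('B')(x, D) = Mul(Rational(-1, 4), Add(Add(x, D), 125)) = Mul(Rational(-1, 4), Add(Add(D, x), 125)) = Mul(Rational(-1, 4), Add(125, D, x)) = Add(Rational(-125, 4), Mul(Rational(-1, 4), D), Mul(Rational(-1, 4), x)))
Add(41256, Mul(-1, Mul(Add(Function('B')(66, 72), 22397), Add(11015, m)))) = Add(41256, Mul(-1, Mul(Add(Add(Rational(-125, 4), Mul(Rational(-1, 4), 72), Mul(Rational(-1, 4), 66)), 22397), Add(11015, 7152)))) = Add(41256, Mul(-1, Mul(Add(Add(Rational(-125, 4), -18, Rational(-33, 2)), 22397), 18167))) = Add(41256, Mul(-1, Mul(Add(Rational(-263, 4), 22397), 18167))) = Add(41256, Mul(-1, Mul(Rational(89325, 4), 18167))) = Add(41256, Mul(-1, Rational(1622767275, 4))) = Add(41256, Rational(-1622767275, 4)) = Rational(-1622602251, 4)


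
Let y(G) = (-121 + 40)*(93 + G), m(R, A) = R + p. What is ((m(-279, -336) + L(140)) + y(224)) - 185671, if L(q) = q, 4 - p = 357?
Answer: -211840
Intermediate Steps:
p = -353 (p = 4 - 1*357 = 4 - 357 = -353)
m(R, A) = -353 + R (m(R, A) = R - 353 = -353 + R)
y(G) = -7533 - 81*G (y(G) = -81*(93 + G) = -7533 - 81*G)
((m(-279, -336) + L(140)) + y(224)) - 185671 = (((-353 - 279) + 140) + (-7533 - 81*224)) - 185671 = ((-632 + 140) + (-7533 - 18144)) - 185671 = (-492 - 25677) - 185671 = -26169 - 185671 = -211840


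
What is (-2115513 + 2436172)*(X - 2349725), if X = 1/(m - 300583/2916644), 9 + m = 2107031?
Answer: -4630340658409667289159979/6145432773585 ≈ -7.5346e+11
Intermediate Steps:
m = 2107022 (m = -9 + 2107031 = 2107022)
X = 2916644/6145432773585 (X = 1/(2107022 - 300583/2916644) = 1/(6145432773585/2916644) = 2916644/6145432773585 ≈ 4.7460e-7)
(-2115513 + 2436172)*(X - 2349725) = (-2115513 + 2436172)*(2916644/6145432773585 - 2349725) = 320659*(-14440077023909097481/6145432773585) = -4630340658409667289159979/6145432773585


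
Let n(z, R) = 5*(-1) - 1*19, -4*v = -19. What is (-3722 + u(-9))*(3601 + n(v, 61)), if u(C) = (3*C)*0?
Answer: -13313594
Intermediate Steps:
v = 19/4 (v = -1/4*(-19) = 19/4 ≈ 4.7500)
u(C) = 0
n(z, R) = -24 (n(z, R) = -5 - 19 = -24)
(-3722 + u(-9))*(3601 + n(v, 61)) = (-3722 + 0)*(3601 - 24) = -3722*3577 = -13313594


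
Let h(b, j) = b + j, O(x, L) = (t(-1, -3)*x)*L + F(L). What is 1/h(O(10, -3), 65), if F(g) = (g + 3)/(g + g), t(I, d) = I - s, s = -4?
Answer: -1/25 ≈ -0.040000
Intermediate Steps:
t(I, d) = 4 + I (t(I, d) = I - 1*(-4) = I + 4 = 4 + I)
F(g) = (3 + g)/(2*g) (F(g) = (3 + g)/((2*g)) = (3 + g)*(1/(2*g)) = (3 + g)/(2*g))
O(x, L) = (3 + L)/(2*L) + 3*L*x (O(x, L) = ((4 - 1)*x)*L + (3 + L)/(2*L) = (3*x)*L + (3 + L)/(2*L) = 3*L*x + (3 + L)/(2*L) = (3 + L)/(2*L) + 3*L*x)
1/h(O(10, -3), 65) = 1/((½)*(3 - 3 + 6*10*(-3)²)/(-3) + 65) = 1/((½)*(-⅓)*(3 - 3 + 6*10*9) + 65) = 1/((½)*(-⅓)*(3 - 3 + 540) + 65) = 1/((½)*(-⅓)*540 + 65) = 1/(-90 + 65) = 1/(-25) = -1/25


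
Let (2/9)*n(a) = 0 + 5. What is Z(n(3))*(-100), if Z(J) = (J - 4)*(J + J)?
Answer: -83250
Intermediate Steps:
n(a) = 45/2 (n(a) = 9*(0 + 5)/2 = (9/2)*5 = 45/2)
Z(J) = 2*J*(-4 + J) (Z(J) = (-4 + J)*(2*J) = 2*J*(-4 + J))
Z(n(3))*(-100) = (2*(45/2)*(-4 + 45/2))*(-100) = (2*(45/2)*(37/2))*(-100) = (1665/2)*(-100) = -83250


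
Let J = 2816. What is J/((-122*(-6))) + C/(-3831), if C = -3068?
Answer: 362052/77897 ≈ 4.6478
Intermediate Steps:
J/((-122*(-6))) + C/(-3831) = 2816/((-122*(-6))) - 3068/(-3831) = 2816/732 - 3068*(-1/3831) = 2816*(1/732) + 3068/3831 = 704/183 + 3068/3831 = 362052/77897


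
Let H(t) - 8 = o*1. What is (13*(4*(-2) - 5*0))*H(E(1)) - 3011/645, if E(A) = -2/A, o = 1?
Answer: -606731/645 ≈ -940.67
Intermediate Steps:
H(t) = 9 (H(t) = 8 + 1*1 = 8 + 1 = 9)
(13*(4*(-2) - 5*0))*H(E(1)) - 3011/645 = (13*(4*(-2) - 5*0))*9 - 3011/645 = (13*(-8 + 0))*9 - 3011*1/645 = (13*(-8))*9 - 3011/645 = -104*9 - 3011/645 = -936 - 3011/645 = -606731/645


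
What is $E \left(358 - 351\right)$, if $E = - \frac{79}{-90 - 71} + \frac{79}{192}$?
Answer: $\frac{27887}{4416} \approx 6.315$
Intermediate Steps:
$E = \frac{27887}{30912}$ ($E = - \frac{79}{-161} + 79 \cdot \frac{1}{192} = \left(-79\right) \left(- \frac{1}{161}\right) + \frac{79}{192} = \frac{79}{161} + \frac{79}{192} = \frac{27887}{30912} \approx 0.90214$)
$E \left(358 - 351\right) = \frac{27887 \left(358 - 351\right)}{30912} = \frac{27887}{30912} \cdot 7 = \frac{27887}{4416}$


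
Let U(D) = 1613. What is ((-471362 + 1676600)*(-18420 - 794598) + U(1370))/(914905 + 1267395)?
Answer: -979880186671/2182300 ≈ -4.4901e+5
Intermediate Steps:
((-471362 + 1676600)*(-18420 - 794598) + U(1370))/(914905 + 1267395) = ((-471362 + 1676600)*(-18420 - 794598) + 1613)/(914905 + 1267395) = (1205238*(-813018) + 1613)/2182300 = (-979880188284 + 1613)*(1/2182300) = -979880186671*1/2182300 = -979880186671/2182300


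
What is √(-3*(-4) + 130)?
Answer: √142 ≈ 11.916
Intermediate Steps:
√(-3*(-4) + 130) = √(12 + 130) = √142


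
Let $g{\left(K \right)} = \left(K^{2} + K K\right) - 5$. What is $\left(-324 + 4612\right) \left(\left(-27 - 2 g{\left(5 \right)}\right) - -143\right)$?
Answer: $111488$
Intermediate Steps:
$g{\left(K \right)} = -5 + 2 K^{2}$ ($g{\left(K \right)} = \left(K^{2} + K^{2}\right) - 5 = 2 K^{2} - 5 = -5 + 2 K^{2}$)
$\left(-324 + 4612\right) \left(\left(-27 - 2 g{\left(5 \right)}\right) - -143\right) = \left(-324 + 4612\right) \left(\left(-27 - 2 \left(-5 + 2 \cdot 5^{2}\right)\right) - -143\right) = 4288 \left(\left(-27 - 2 \left(-5 + 2 \cdot 25\right)\right) + 143\right) = 4288 \left(\left(-27 - 2 \left(-5 + 50\right)\right) + 143\right) = 4288 \left(\left(-27 - 90\right) + 143\right) = 4288 \left(-117 + 143\right) = 4288 \cdot 26 = 111488$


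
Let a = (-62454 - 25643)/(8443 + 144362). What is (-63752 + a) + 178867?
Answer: 17590059478/152805 ≈ 1.1511e+5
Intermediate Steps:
a = -88097/152805 ≈ -0.57653
(-63752 + a) + 178867 = (-63752 - 88097/152805) + 178867 = -9741712457/152805 + 178867 = 17590059478/152805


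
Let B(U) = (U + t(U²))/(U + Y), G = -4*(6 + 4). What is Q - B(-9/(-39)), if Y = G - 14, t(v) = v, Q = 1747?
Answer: 5291679/3029 ≈ 1747.0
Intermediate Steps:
G = -40 (G = -4*10 = -40)
Y = -54 (Y = -40 - 14 = -54)
B(U) = (U + U²)/(-54 + U) (B(U) = (U + U²)/(U - 54) = (U + U²)/(-54 + U))
Q - B(-9/(-39)) = 1747 - (-9/(-39))*(1 - 9/(-39))/(-54 - 9/(-39)) = 1747 - (-9*(-1/39))*(1 - 9*(-1/39))/(-54 - 9*(-1/39)) = 1747 - 3*(1 + 3/13)/(13*(-54 + 3/13)) = 1747 - 3*16/(13*(-699/13)*13) = 1747 - 3*(-13)*16/(13*699*13) = 1747 - 1*(-16/3029) = 1747 + 16/3029 = 5291679/3029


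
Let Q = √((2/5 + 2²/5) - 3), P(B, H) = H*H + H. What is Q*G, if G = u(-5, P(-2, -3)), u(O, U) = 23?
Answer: 69*I*√5/5 ≈ 30.858*I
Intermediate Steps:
P(B, H) = H + H² (P(B, H) = H² + H = H + H²)
G = 23
Q = 3*I*√5/5 (Q = √((2*(⅕) + 4*(⅕)) - 3) = √((⅖ + ⅘) - 3) = √(6/5 - 3) = √(-9/5) = 3*I*√5/5 ≈ 1.3416*I)
Q*G = (3*I*√5/5)*23 = 69*I*√5/5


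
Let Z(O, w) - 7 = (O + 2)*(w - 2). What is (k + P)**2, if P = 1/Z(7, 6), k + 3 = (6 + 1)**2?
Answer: 3916441/1849 ≈ 2118.1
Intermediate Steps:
k = 46 (k = -3 + (6 + 1)**2 = -3 + 7**2 = -3 + 49 = 46)
Z(O, w) = 7 + (-2 + w)*(2 + O) (Z(O, w) = 7 + (O + 2)*(w - 2) = 7 + (2 + O)*(-2 + w) = 7 + (-2 + w)*(2 + O))
P = 1/43 (P = 1/(3 - 2*7 + 2*6 + 7*6) = 1/(3 - 14 + 12 + 42) = 1/43 ≈ 0.023256)
(k + P)**2 = (46 + 1/43)**2 = (1979/43)**2 = 3916441/1849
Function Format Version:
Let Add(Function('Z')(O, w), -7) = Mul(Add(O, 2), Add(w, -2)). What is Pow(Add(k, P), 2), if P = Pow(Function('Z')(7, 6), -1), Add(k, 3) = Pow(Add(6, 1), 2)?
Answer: Rational(3916441, 1849) ≈ 2118.1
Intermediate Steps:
k = 46 (k = Add(-3, Pow(Add(6, 1), 2)) = Add(-3, Pow(7, 2)) = Add(-3, 49) = 46)
Function('Z')(O, w) = Add(7, Mul(Add(-2, w), Add(2, O))) (Function('Z')(O, w) = Add(7, Mul(Add(O, 2), Add(w, -2))) = Add(7, Mul(Add(2, O), Add(-2, w))) = Add(7, Mul(Add(-2, w), Add(2, O))))
P = Rational(1, 43) (P = Pow(Add(3, Mul(-2, 7), Mul(2, 6), Mul(7, 6)), -1) = Pow(Add(3, -14, 12, 42), -1) = Pow(43, -1) = Rational(1, 43) ≈ 0.023256)
Pow(Add(k, P), 2) = Pow(Add(46, Rational(1, 43)), 2) = Pow(Rational(1979, 43), 2) = Rational(3916441, 1849)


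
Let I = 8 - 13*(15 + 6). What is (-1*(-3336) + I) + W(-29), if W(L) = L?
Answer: 3042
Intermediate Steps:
I = -265 (I = 8 - 13*21 = 8 - 273 = -265)
(-1*(-3336) + I) + W(-29) = (-1*(-3336) - 265) - 29 = (3336 - 265) - 29 = 3071 - 29 = 3042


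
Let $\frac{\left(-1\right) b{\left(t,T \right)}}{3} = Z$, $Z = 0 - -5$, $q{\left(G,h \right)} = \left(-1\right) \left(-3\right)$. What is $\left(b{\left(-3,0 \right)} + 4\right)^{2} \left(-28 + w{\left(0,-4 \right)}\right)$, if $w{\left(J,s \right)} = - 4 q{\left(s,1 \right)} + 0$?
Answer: $-4840$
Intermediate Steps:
$q{\left(G,h \right)} = 3$
$Z = 5$ ($Z = 0 + 5 = 5$)
$b{\left(t,T \right)} = -15$ ($b{\left(t,T \right)} = \left(-3\right) 5 = -15$)
$w{\left(J,s \right)} = -12$ ($w{\left(J,s \right)} = \left(-4\right) 3 + 0 = -12 + 0 = -12$)
$\left(b{\left(-3,0 \right)} + 4\right)^{2} \left(-28 + w{\left(0,-4 \right)}\right) = \left(-15 + 4\right)^{2} \left(-28 - 12\right) = \left(-11\right)^{2} \left(-40\right) = 121 \left(-40\right) = -4840$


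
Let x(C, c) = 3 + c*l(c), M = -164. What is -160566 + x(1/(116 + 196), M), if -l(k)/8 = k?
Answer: -375731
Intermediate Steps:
l(k) = -8*k
x(C, c) = 3 - 8*c² (x(C, c) = 3 + c*(-8*c) = 3 - 8*c²)
-160566 + x(1/(116 + 196), M) = -160566 + (3 - 8*(-164)²) = -160566 + (3 - 8*26896) = -160566 + (3 - 215168) = -160566 - 215165 = -375731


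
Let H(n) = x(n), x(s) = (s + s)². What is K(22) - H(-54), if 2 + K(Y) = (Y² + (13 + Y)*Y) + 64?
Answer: -10348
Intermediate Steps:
x(s) = 4*s² (x(s) = (2*s)² = 4*s²)
H(n) = 4*n²
K(Y) = 62 + Y² + Y*(13 + Y) (K(Y) = -2 + ((Y² + (13 + Y)*Y) + 64) = -2 + ((Y² + Y*(13 + Y)) + 64) = -2 + (64 + Y² + Y*(13 + Y)) = 62 + Y² + Y*(13 + Y))
K(22) - H(-54) = (62 + 2*22² + 13*22) - 4*(-54)² = (62 + 2*484 + 286) - 4*2916 = (62 + 968 + 286) - 1*11664 = 1316 - 11664 = -10348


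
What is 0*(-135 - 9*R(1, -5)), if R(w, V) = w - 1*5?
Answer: 0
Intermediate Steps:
R(w, V) = -5 + w (R(w, V) = w - 5 = -5 + w)
0*(-135 - 9*R(1, -5)) = 0*(-135 - 9*(-5 + 1)) = 0*(-135 - 9*(-4)) = 0*(-135 + 36) = 0*(-99) = 0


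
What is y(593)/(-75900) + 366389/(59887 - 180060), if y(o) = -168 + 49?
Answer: -27794624513/9121130700 ≈ -3.0473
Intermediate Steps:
y(o) = -119
y(593)/(-75900) + 366389/(59887 - 180060) = -119/(-75900) + 366389/(59887 - 180060) = -119*(-1/75900) + 366389/(-120173) = 119/75900 + 366389*(-1/120173) = 119/75900 - 366389/120173 = -27794624513/9121130700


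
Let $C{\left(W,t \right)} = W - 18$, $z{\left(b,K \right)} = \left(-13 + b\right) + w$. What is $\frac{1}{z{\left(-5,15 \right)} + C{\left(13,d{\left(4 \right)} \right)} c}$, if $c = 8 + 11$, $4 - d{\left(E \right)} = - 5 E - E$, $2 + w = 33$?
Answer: $- \frac{1}{82} \approx -0.012195$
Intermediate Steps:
$w = 31$ ($w = -2 + 33 = 31$)
$d{\left(E \right)} = 4 + 6 E$ ($d{\left(E \right)} = 4 - \left(- 5 E - E\right) = 4 - - 6 E = 4 + 6 E$)
$z{\left(b,K \right)} = 18 + b$ ($z{\left(b,K \right)} = \left(-13 + b\right) + 31 = 18 + b$)
$c = 19$
$C{\left(W,t \right)} = -18 + W$
$\frac{1}{z{\left(-5,15 \right)} + C{\left(13,d{\left(4 \right)} \right)} c} = \frac{1}{\left(18 - 5\right) + \left(-18 + 13\right) 19} = \frac{1}{13 - 95} = \frac{1}{-82} = - \frac{1}{82}$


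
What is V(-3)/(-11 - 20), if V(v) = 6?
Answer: -6/31 ≈ -0.19355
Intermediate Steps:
V(-3)/(-11 - 20) = 6/(-11 - 20) = 6/(-31) = -1/31*6 = -6/31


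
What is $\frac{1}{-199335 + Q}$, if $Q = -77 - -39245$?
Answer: $- \frac{1}{160167} \approx -6.2435 \cdot 10^{-6}$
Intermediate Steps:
$Q = 39168$ ($Q = -77 + 39245 = 39168$)
$\frac{1}{-199335 + Q} = \frac{1}{-199335 + 39168} = \frac{1}{-160167} = - \frac{1}{160167}$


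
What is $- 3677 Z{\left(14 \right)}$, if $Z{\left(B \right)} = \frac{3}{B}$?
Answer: $- \frac{11031}{14} \approx -787.93$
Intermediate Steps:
$- 3677 Z{\left(14 \right)} = - 3677 \cdot \frac{3}{14} = - 3677 \cdot 3 \cdot \frac{1}{14} = \left(-3677\right) \frac{3}{14} = - \frac{11031}{14}$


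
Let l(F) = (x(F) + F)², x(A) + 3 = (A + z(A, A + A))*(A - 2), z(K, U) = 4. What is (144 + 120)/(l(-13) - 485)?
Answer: 66/3419 ≈ 0.019304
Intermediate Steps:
x(A) = -3 + (-2 + A)*(4 + A) (x(A) = -3 + (A + 4)*(A - 2) = -3 + (4 + A)*(-2 + A) = -3 + (-2 + A)*(4 + A))
l(F) = (-11 + F² + 3*F)² (l(F) = ((-11 + F² + 2*F) + F)² = (-11 + F² + 3*F)²)
(144 + 120)/(l(-13) - 485) = (144 + 120)/((-11 + (-13)² + 3*(-13))² - 485) = 264/((-11 + 169 - 39)² - 485) = 264/(119² - 485) = 264/(14161 - 485) = 264/13676 = 264*(1/13676) = 66/3419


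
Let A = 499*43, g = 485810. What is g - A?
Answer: 464353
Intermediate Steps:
A = 21457
g - A = 485810 - 1*21457 = 485810 - 21457 = 464353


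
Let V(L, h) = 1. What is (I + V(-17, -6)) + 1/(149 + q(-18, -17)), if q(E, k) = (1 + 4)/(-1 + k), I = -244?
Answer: -650493/2677 ≈ -242.99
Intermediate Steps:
q(E, k) = 5/(-1 + k)
(I + V(-17, -6)) + 1/(149 + q(-18, -17)) = (-244 + 1) + 1/(149 + 5/(-1 - 17)) = -243 + 1/(149 + 5/(-18)) = -243 + 1/(149 + 5*(-1/18)) = -243 + 1/(149 - 5/18) = -243 + 1/(2677/18) = -243 + 18/2677 = -650493/2677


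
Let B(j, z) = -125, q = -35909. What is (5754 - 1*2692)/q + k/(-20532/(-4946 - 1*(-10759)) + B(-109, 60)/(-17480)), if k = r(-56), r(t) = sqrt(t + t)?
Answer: -3062/35909 - 81288992*I*sqrt(7)/71634547 ≈ -0.085271 - 3.0023*I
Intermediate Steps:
r(t) = sqrt(2)*sqrt(t) (r(t) = sqrt(2*t) = sqrt(2)*sqrt(t))
k = 4*I*sqrt(7) (k = sqrt(2)*sqrt(-56) = sqrt(2)*(2*I*sqrt(14)) = 4*I*sqrt(7) ≈ 10.583*I)
(5754 - 1*2692)/q + k/(-20532/(-4946 - 1*(-10759)) + B(-109, 60)/(-17480)) = (5754 - 1*2692)/(-35909) + (4*I*sqrt(7))/(-20532/(-4946 - 1*(-10759)) - 125/(-17480)) = (5754 - 2692)*(-1/35909) + (4*I*sqrt(7))/(-20532/(-4946 + 10759) - 125*(-1/17480)) = 3062*(-1/35909) + (4*I*sqrt(7))/(-20532/5813 + 25/3496) = -3062/35909 + (4*I*sqrt(7))/(-20532*1/5813 + 25/3496) = -3062/35909 + (4*I*sqrt(7))/(-20532/5813 + 25/3496) = -3062/35909 + (4*I*sqrt(7))/(-71634547/20322248) = -3062/35909 + (4*I*sqrt(7))*(-20322248/71634547) = -3062/35909 - 81288992*I*sqrt(7)/71634547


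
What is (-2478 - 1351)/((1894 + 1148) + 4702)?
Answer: -3829/7744 ≈ -0.49445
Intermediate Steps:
(-2478 - 1351)/((1894 + 1148) + 4702) = -3829/(3042 + 4702) = -3829/7744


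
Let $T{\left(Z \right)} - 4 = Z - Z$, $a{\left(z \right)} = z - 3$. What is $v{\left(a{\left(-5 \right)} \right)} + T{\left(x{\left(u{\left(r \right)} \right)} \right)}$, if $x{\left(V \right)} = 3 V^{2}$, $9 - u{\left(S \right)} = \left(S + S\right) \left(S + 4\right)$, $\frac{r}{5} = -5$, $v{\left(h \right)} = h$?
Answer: $-4$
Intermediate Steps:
$a{\left(z \right)} = -3 + z$
$r = -25$ ($r = 5 \left(-5\right) = -25$)
$u{\left(S \right)} = 9 - 2 S \left(4 + S\right)$ ($u{\left(S \right)} = 9 - \left(S + S\right) \left(S + 4\right) = 9 - 2 S \left(4 + S\right)$)
$T{\left(Z \right)} = 4$ ($T{\left(Z \right)} = 4 + \left(Z - Z\right) = 4 + 0 = 4$)
$v{\left(a{\left(-5 \right)} \right)} + T{\left(x{\left(u{\left(r \right)} \right)} \right)} = \left(-3 - 5\right) + 4 = -8 + 4 = -4$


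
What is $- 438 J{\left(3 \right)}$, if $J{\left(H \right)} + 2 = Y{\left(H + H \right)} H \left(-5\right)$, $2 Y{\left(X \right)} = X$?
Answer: $20586$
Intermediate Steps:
$Y{\left(X \right)} = \frac{X}{2}$
$J{\left(H \right)} = -2 - 5 H^{2}$ ($J{\left(H \right)} = -2 + \frac{H + H}{2} H \left(-5\right) = -2 + \frac{2 H}{2} H \left(-5\right) = -2 + H H \left(-5\right) = -2 + H^{2} \left(-5\right) = -2 - 5 H^{2}$)
$- 438 J{\left(3 \right)} = - 438 \left(-2 - 5 \cdot 3^{2}\right) = - 438 \left(-2 - 45\right) = \left(-438\right) \left(-47\right) = 20586$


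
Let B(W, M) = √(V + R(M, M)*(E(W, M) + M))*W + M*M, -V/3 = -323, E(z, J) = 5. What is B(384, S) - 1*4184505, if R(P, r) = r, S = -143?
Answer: -4164056 + 384*√20703 ≈ -4.1088e+6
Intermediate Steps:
V = 969 (V = -3*(-323) = 969)
B(W, M) = M² + W*√(969 + M*(5 + M)) (B(W, M) = √(969 + M*(5 + M))*W + M*M = W*√(969 + M*(5 + M)) + M² = M² + W*√(969 + M*(5 + M)))
B(384, S) - 1*4184505 = ((-143)² + 384*√(969 + (-143)² + 5*(-143))) - 1*4184505 = (20449 + 384*√(969 + 20449 - 715)) - 4184505 = (20449 + 384*√20703) - 4184505 = -4164056 + 384*√20703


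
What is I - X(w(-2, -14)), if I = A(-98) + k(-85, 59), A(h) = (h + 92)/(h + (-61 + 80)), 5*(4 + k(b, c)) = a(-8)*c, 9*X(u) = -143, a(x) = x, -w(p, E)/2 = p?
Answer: -293057/3555 ≈ -82.435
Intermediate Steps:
w(p, E) = -2*p
X(u) = -143/9 (X(u) = (⅑)*(-143) = -143/9)
k(b, c) = -4 - 8*c/5 (k(b, c) = -4 + (-8*c)/5 = -4 - 8*c/5)
A(h) = (92 + h)/(19 + h) (A(h) = (92 + h)/(h + 19) = (92 + h)/(19 + h))
I = -38838/395 (I = (92 - 98)/(19 - 98) + (-4 - 8/5*59) = -6/(-79) + (-4 - 472/5) = -1/79*(-6) - 492/5 = 6/79 - 492/5 = -38838/395 ≈ -98.324)
I - X(w(-2, -14)) = -38838/395 - 1*(-143/9) = -38838/395 + 143/9 = -293057/3555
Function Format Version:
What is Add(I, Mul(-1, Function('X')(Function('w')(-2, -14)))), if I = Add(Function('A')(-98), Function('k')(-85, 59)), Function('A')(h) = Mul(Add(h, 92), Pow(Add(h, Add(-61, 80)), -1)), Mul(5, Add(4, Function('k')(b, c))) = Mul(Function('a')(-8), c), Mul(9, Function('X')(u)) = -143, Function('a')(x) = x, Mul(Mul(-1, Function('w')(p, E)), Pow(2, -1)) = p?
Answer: Rational(-293057, 3555) ≈ -82.435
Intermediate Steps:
Function('w')(p, E) = Mul(-2, p)
Function('X')(u) = Rational(-143, 9) (Function('X')(u) = Mul(Rational(1, 9), -143) = Rational(-143, 9))
Function('k')(b, c) = Add(-4, Mul(Rational(-8, 5), c)) (Function('k')(b, c) = Add(-4, Mul(Rational(1, 5), Mul(-8, c))) = Add(-4, Mul(Rational(-8, 5), c)))
Function('A')(h) = Mul(Pow(Add(19, h), -1), Add(92, h)) (Function('A')(h) = Mul(Add(92, h), Pow(Add(h, 19), -1)) = Mul(Add(92, h), Pow(Add(19, h), -1)) = Mul(Pow(Add(19, h), -1), Add(92, h)))
I = Rational(-38838, 395) (I = Add(Mul(Pow(Add(19, -98), -1), Add(92, -98)), Add(-4, Mul(Rational(-8, 5), 59))) = Add(Mul(Pow(-79, -1), -6), Add(-4, Rational(-472, 5))) = Add(Mul(Rational(-1, 79), -6), Rational(-492, 5)) = Add(Rational(6, 79), Rational(-492, 5)) = Rational(-38838, 395) ≈ -98.324)
Add(I, Mul(-1, Function('X')(Function('w')(-2, -14)))) = Add(Rational(-38838, 395), Mul(-1, Rational(-143, 9))) = Add(Rational(-38838, 395), Rational(143, 9)) = Rational(-293057, 3555)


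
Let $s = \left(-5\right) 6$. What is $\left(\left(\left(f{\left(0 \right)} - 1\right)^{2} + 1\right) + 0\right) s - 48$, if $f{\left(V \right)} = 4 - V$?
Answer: $-348$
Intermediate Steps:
$s = -30$
$\left(\left(\left(f{\left(0 \right)} - 1\right)^{2} + 1\right) + 0\right) s - 48 = \left(\left(\left(\left(4 - 0\right) - 1\right)^{2} + 1\right) + 0\right) \left(-30\right) - 48 = \left(\left(\left(\left(4 + 0\right) - 1\right)^{2} + 1\right) + 0\right) \left(-30\right) - 48 = \left(\left(\left(4 - 1\right)^{2} + 1\right) + 0\right) \left(-30\right) - 48 = \left(\left(3^{2} + 1\right) + 0\right) \left(-30\right) - 48 = \left(\left(9 + 1\right) + 0\right) \left(-30\right) - 48 = \left(10 + 0\right) \left(-30\right) - 48 = 10 \left(-30\right) - 48 = -300 - 48 = -348$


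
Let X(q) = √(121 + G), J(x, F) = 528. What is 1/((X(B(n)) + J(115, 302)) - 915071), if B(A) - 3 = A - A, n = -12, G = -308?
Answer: -914543/836388899036 - I*√187/836388899036 ≈ -1.0934e-6 - 1.635e-11*I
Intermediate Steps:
B(A) = 3 (B(A) = 3 + (A - A) = 3 + 0 = 3)
X(q) = I*√187 (X(q) = √(121 - 308) = √(-187) = I*√187)
1/((X(B(n)) + J(115, 302)) - 915071) = 1/((I*√187 + 528) - 915071) = 1/((528 + I*√187) - 915071) = 1/(-914543 + I*√187)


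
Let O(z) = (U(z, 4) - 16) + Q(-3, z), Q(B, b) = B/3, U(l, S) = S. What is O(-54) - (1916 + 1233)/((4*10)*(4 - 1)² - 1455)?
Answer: -11086/1095 ≈ -10.124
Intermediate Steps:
Q(B, b) = B/3 (Q(B, b) = B*(⅓) = B/3)
O(z) = -13 (O(z) = (4 - 16) + (⅓)*(-3) = -12 - 1 = -13)
O(-54) - (1916 + 1233)/((4*10)*(4 - 1)² - 1455) = -13 - (1916 + 1233)/((4*10)*(4 - 1)² - 1455) = -13 - 3149/(40*3² - 1455) = -13 - 3149/(40*9 - 1455) = -13 - 3149/(360 - 1455) = -13 - 3149/(-1095) = -13 - 3149*(-1)/1095 = -13 - 1*(-3149/1095) = -13 + 3149/1095 = -11086/1095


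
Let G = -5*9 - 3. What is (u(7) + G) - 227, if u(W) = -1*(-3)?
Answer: -272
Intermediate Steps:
u(W) = 3
G = -48 (G = -45 - 3 = -48)
(u(7) + G) - 227 = (3 - 48) - 227 = -45 - 227 = -272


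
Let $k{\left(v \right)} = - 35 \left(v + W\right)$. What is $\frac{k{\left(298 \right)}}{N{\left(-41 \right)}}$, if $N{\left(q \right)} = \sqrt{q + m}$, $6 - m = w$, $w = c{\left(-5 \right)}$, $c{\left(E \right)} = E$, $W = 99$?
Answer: $\frac{2779 i \sqrt{30}}{6} \approx 2536.9 i$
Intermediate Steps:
$w = -5$
$m = 11$ ($m = 6 - -5 = 6 + 5 = 11$)
$N{\left(q \right)} = \sqrt{11 + q}$ ($N{\left(q \right)} = \sqrt{q + 11} = \sqrt{11 + q}$)
$k{\left(v \right)} = -3465 - 35 v$ ($k{\left(v \right)} = - 35 \left(v + 99\right) = - 35 \left(99 + v\right) = -3465 - 35 v$)
$\frac{k{\left(298 \right)}}{N{\left(-41 \right)}} = \frac{-3465 - 10430}{\sqrt{11 - 41}} = \frac{-3465 - 10430}{\sqrt{-30}} = - \frac{13895}{i \sqrt{30}} = - 13895 \left(- \frac{i \sqrt{30}}{30}\right) = \frac{2779 i \sqrt{30}}{6}$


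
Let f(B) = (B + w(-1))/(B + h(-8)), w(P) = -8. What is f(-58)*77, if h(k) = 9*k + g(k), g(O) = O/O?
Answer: 1694/43 ≈ 39.395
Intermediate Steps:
g(O) = 1
h(k) = 1 + 9*k (h(k) = 9*k + 1 = 1 + 9*k)
f(B) = (-8 + B)/(-71 + B) (f(B) = (B - 8)/(B + (1 + 9*(-8))) = (-8 + B)/(B + (1 - 72)) = (-8 + B)/(B - 71) = (-8 + B)/(-71 + B))
f(-58)*77 = ((-8 - 58)/(-71 - 58))*77 = (-66/(-129))*77 = -1/129*(-66)*77 = (22/43)*77 = 1694/43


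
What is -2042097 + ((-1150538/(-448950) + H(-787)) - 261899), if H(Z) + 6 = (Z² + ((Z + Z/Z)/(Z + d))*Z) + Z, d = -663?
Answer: -10974465421588/6509775 ≈ -1.6858e+6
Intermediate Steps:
H(Z) = -6 + Z + Z² + Z*(1 + Z)/(-663 + Z) (H(Z) = -6 + ((Z² + ((Z + Z/Z)/(Z - 663))*Z) + Z) = -6 + ((Z² + ((Z + 1)/(-663 + Z))*Z) + Z) = -6 + ((Z² + ((1 + Z)/(-663 + Z))*Z) + Z) = -6 + ((Z² + Z*(1 + Z)/(-663 + Z)) + Z) = -6 + (Z + Z² + Z*(1 + Z)/(-663 + Z)) = -6 + Z + Z² + Z*(1 + Z)/(-663 + Z))
-2042097 + ((-1150538/(-448950) + H(-787)) - 261899) = -2042097 + ((-1150538/(-448950) + (3978 + (-787)³ - 668*(-787) - 661*(-787)²)/(-663 - 787)) - 261899) = -2042097 + ((-1150538*(-1/448950) + (3978 - 487443403 + 525716 - 661*619369)/(-1450)) - 261899) = -2042097 + ((575269/224475 - (3978 - 487443403 + 525716 - 409402909)/1450) - 261899) = -2042097 + ((575269/224475 - 1/1450*(-896316618)) - 261899) = -2042097 + ((575269/224475 + 448158309/725) - 261899) = -2042097 + (4024030139312/6509775 - 261899) = -2042097 + 2319126576587/6509775 = -10974465421588/6509775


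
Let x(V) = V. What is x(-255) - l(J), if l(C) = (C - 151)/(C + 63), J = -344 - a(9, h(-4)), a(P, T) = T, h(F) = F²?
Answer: -76246/297 ≈ -256.72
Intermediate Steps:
J = -360 (J = -344 - 1*(-4)² = -344 - 1*16 = -344 - 16 = -360)
l(C) = (-151 + C)/(63 + C)
x(-255) - l(J) = -255 - (-151 - 360)/(63 - 360) = -255 - (-511)/(-297) = -255 - (-1)*(-511)/297 = -255 - 1*511/297 = -255 - 511/297 = -76246/297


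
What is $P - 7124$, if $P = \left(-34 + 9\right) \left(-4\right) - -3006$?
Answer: $-4018$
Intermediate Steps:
$P = 3106$ ($P = \left(-25\right) \left(-4\right) + 3006 = 100 + 3006 = 3106$)
$P - 7124 = 3106 - 7124 = -4018$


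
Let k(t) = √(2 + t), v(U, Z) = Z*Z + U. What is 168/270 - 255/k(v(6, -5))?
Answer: 28/45 - 85*√33/11 ≈ -43.768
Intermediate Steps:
v(U, Z) = U + Z² (v(U, Z) = Z² + U = U + Z²)
168/270 - 255/k(v(6, -5)) = 168/270 - 255/√(2 + (6 + (-5)²)) = 168*(1/270) - 255/√(2 + (6 + 25)) = 28/45 - 255/√(2 + 31) = 28/45 - 255*√33/33 = 28/45 - 85*√33/11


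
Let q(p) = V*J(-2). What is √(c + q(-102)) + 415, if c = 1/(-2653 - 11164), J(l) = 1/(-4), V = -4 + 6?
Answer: 415 + I*√381874246/27634 ≈ 415.0 + 0.70716*I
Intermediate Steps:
V = 2
J(l) = -¼
q(p) = -½ (q(p) = 2*(-¼) = -½)
c = -1/13817 (c = 1/(-13817) = -1/13817 ≈ -7.2375e-5)
√(c + q(-102)) + 415 = √(-1/13817 - ½) + 415 = √(-13819/27634) + 415 = I*√381874246/27634 + 415 = 415 + I*√381874246/27634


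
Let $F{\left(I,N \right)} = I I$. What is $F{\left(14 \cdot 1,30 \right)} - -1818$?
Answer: $2014$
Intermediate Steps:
$F{\left(I,N \right)} = I^{2}$
$F{\left(14 \cdot 1,30 \right)} - -1818 = \left(14 \cdot 1\right)^{2} - -1818 = 14^{2} + 1818 = 196 + 1818 = 2014$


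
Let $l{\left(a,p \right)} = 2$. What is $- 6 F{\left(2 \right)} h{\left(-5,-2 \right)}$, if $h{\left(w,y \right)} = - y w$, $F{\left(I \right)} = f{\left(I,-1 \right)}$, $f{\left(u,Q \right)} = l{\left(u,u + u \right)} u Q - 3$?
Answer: $-420$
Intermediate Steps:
$f{\left(u,Q \right)} = -3 + 2 Q u$ ($f{\left(u,Q \right)} = 2 u Q - 3 = 2 Q u - 3 = -3 + 2 Q u$)
$F{\left(I \right)} = -3 - 2 I$ ($F{\left(I \right)} = -3 + 2 \left(-1\right) I = -3 - 2 I$)
$h{\left(w,y \right)} = - w y$
$- 6 F{\left(2 \right)} h{\left(-5,-2 \right)} = - 6 \left(-3 - 4\right) \left(\left(-1\right) \left(-5\right) \left(-2\right)\right) = - 6 \left(-3 - 4\right) \left(-10\right) = \left(-6\right) \left(-7\right) \left(-10\right) = 42 \left(-10\right) = -420$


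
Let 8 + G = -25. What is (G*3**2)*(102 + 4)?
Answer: -31482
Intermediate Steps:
G = -33 (G = -8 - 25 = -33)
(G*3**2)*(102 + 4) = (-33*3**2)*(102 + 4) = -33*9*106 = -297*106 = -31482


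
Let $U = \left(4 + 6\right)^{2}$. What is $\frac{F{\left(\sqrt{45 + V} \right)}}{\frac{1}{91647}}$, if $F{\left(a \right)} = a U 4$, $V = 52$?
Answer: $36658800 \sqrt{97} \approx 3.6105 \cdot 10^{8}$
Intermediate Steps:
$U = 100$ ($U = 10^{2} = 100$)
$F{\left(a \right)} = 400 a$ ($F{\left(a \right)} = a 100 \cdot 4 = 100 a 4 = 400 a$)
$\frac{F{\left(\sqrt{45 + V} \right)}}{\frac{1}{91647}} = \frac{400 \sqrt{45 + 52}}{\frac{1}{91647}} = 400 \sqrt{97} \frac{1}{\frac{1}{91647}} = 400 \sqrt{97} \cdot 91647 = 36658800 \sqrt{97}$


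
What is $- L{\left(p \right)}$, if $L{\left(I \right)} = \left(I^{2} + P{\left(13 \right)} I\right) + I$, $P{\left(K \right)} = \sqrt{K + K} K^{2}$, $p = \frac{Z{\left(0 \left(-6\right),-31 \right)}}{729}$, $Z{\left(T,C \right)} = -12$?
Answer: $\frac{956}{59049} + \frac{676 \sqrt{26}}{243} \approx 14.201$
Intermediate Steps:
$p = - \frac{4}{243}$ ($p = - \frac{12}{729} = \left(-12\right) \frac{1}{729} = - \frac{4}{243} \approx -0.016461$)
$P{\left(K \right)} = \sqrt{2} K^{\frac{5}{2}}$ ($P{\left(K \right)} = \sqrt{2 K} K^{2} = \sqrt{2} \sqrt{K} K^{2} = \sqrt{2} K^{\frac{5}{2}}$)
$L{\left(I \right)} = I + I^{2} + 169 I \sqrt{26}$ ($L{\left(I \right)} = \left(I^{2} + \sqrt{2} \cdot 13^{\frac{5}{2}} I\right) + I = \left(I^{2} + \sqrt{2} \cdot 169 \sqrt{13} I\right) + I = \left(I^{2} + 169 \sqrt{26} I\right) + I = \left(I^{2} + 169 I \sqrt{26}\right) + I = I + I^{2} + 169 I \sqrt{26}$)
$- L{\left(p \right)} = - \frac{\left(-4\right) \left(1 - \frac{4}{243} + 169 \sqrt{26}\right)}{243} = - \frac{\left(-4\right) \left(\frac{239}{243} + 169 \sqrt{26}\right)}{243} = - (- \frac{956}{59049} - \frac{676 \sqrt{26}}{243}) = \frac{956}{59049} + \frac{676 \sqrt{26}}{243}$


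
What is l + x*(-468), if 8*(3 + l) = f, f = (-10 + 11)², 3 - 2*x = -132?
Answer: -252743/8 ≈ -31593.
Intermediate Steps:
x = 135/2 (x = 3/2 - ½*(-132) = 3/2 + 66 = 135/2 ≈ 67.500)
f = 1 (f = 1² = 1)
l = -23/8 (l = -3 + (⅛)*1 = -3 + ⅛ = -23/8 ≈ -2.8750)
l + x*(-468) = -23/8 + (135/2)*(-468) = -23/8 - 31590 = -252743/8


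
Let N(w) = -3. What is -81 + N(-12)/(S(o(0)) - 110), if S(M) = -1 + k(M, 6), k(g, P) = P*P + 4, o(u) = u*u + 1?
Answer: -5748/71 ≈ -80.958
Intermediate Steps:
o(u) = 1 + u**2 (o(u) = u**2 + 1 = 1 + u**2)
k(g, P) = 4 + P**2 (k(g, P) = P**2 + 4 = 4 + P**2)
S(M) = 39 (S(M) = -1 + (4 + 6**2) = -1 + (4 + 36) = -1 + 40 = 39)
-81 + N(-12)/(S(o(0)) - 110) = -81 - 3/(39 - 110) = -81 - 3/(-71) = -81 - 1/71*(-3) = -81 + 3/71 = -5748/71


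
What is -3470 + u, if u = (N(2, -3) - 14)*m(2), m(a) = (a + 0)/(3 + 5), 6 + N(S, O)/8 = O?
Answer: -6983/2 ≈ -3491.5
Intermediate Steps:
N(S, O) = -48 + 8*O
m(a) = a/8
u = -43/2 (u = ((-48 + 8*(-3)) - 14)*((⅛)*2) = ((-48 - 24) - 14)*(¼) = (-72 - 14)*(¼) = -86*¼ = -43/2 ≈ -21.500)
-3470 + u = -3470 - 43/2 = -6983/2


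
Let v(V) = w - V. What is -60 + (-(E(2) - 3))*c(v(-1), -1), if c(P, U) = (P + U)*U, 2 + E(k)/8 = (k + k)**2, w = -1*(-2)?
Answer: 158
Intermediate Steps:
w = 2
v(V) = 2 - V
E(k) = -16 + 32*k**2 (E(k) = -16 + 8*(k + k)**2 = -16 + 8*(2*k)**2 = -16 + 8*(4*k**2) = -16 + 32*k**2)
c(P, U) = U*(P + U)
-60 + (-(E(2) - 3))*c(v(-1), -1) = -60 + (-((-16 + 32*2**2) - 3))*(-((2 - 1*(-1)) - 1)) = -60 + (-((-16 + 32*4) - 3))*(-((2 + 1) - 1)) = -60 + (-((-16 + 128) - 3))*(-(3 - 1)) = -60 + (-(112 - 3))*(-1*2) = -60 - 1*109*(-2) = -60 - 109*(-2) = -60 + 218 = 158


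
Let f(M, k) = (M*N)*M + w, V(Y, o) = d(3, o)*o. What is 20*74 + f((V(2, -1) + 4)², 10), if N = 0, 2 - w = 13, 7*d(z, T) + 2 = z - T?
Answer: 1469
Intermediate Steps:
d(z, T) = -2/7 - T/7 + z/7 (d(z, T) = -2/7 + (z - T)/7 = -2/7 + (-T/7 + z/7) = -2/7 - T/7 + z/7)
w = -11 (w = 2 - 1*13 = 2 - 13 = -11)
V(Y, o) = o*(⅐ - o/7) (V(Y, o) = (-2/7 - o/7 + (⅐)*3)*o = (-2/7 - o/7 + 3/7)*o = (⅐ - o/7)*o = o*(⅐ - o/7))
f(M, k) = -11 (f(M, k) = (M*0)*M - 11 = 0*M - 11 = 0 - 11 = -11)
20*74 + f((V(2, -1) + 4)², 10) = 20*74 - 11 = 1480 - 11 = 1469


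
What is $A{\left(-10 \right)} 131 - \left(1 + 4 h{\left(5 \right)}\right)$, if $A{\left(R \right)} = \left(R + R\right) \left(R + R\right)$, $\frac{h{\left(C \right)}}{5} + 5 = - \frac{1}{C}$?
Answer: $52503$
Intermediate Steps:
$h{\left(C \right)} = -25 - \frac{5}{C}$ ($h{\left(C \right)} = -25 + 5 \left(- \frac{1}{C}\right) = -25 - \frac{5}{C}$)
$A{\left(R \right)} = 4 R^{2}$ ($A{\left(R \right)} = 2 R 2 R = 4 R^{2}$)
$A{\left(-10 \right)} 131 - \left(1 + 4 h{\left(5 \right)}\right) = 4 \left(-10\right)^{2} \cdot 131 - \left(1 + 4 \left(-25 - \frac{5}{5}\right)\right) = 4 \cdot 100 \cdot 131 - \left(1 + 4 \left(-25 - 1\right)\right) = 400 \cdot 131 - \left(1 + 4 \left(-25 - 1\right)\right) = 52400 - -103 = 52400 + \left(-1 + 104\right) = 52400 + 103 = 52503$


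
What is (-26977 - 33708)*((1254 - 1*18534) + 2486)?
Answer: 897773890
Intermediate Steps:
(-26977 - 33708)*((1254 - 1*18534) + 2486) = -60685*((1254 - 18534) + 2486) = -60685*(-17280 + 2486) = -60685*(-14794) = 897773890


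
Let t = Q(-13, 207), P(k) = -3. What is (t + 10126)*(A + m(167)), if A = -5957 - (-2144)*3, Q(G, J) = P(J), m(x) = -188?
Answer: 2905301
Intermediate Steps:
Q(G, J) = -3
t = -3
A = 475 (A = -5957 - 1*(-6432) = -5957 + 6432 = 475)
(t + 10126)*(A + m(167)) = (-3 + 10126)*(475 - 188) = 10123*287 = 2905301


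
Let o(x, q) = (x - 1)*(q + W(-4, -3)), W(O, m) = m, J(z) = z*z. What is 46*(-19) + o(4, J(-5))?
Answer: -808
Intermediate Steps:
J(z) = z²
o(x, q) = (-1 + x)*(-3 + q) (o(x, q) = (x - 1)*(q - 3) = (-1 + x)*(-3 + q))
46*(-19) + o(4, J(-5)) = 46*(-19) + (3 - 1*(-5)² - 3*4 + (-5)²*4) = -874 + (3 - 1*25 - 12 + 25*4) = -874 + (3 - 25 - 12 + 100) = -874 + 66 = -808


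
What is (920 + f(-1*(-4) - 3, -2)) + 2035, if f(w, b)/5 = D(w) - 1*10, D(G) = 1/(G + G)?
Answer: 5815/2 ≈ 2907.5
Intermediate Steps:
D(G) = 1/(2*G)
f(w, b) = -50 + 5/(2*w) (f(w, b) = 5*(1/(2*w) - 1*10) = 5*(1/(2*w) - 10) = 5*(-10 + 1/(2*w)) = -50 + 5/(2*w))
(920 + f(-1*(-4) - 3, -2)) + 2035 = (920 + (-50 + 5/(2*(-1*(-4) - 3)))) + 2035 = (920 + (-50 + 5/(2*(4 - 3)))) + 2035 = (920 + (-50 + (5/2)/1)) + 2035 = (920 + (-50 + (5/2)*1)) + 2035 = (920 + (-50 + 5/2)) + 2035 = (920 - 95/2) + 2035 = 1745/2 + 2035 = 5815/2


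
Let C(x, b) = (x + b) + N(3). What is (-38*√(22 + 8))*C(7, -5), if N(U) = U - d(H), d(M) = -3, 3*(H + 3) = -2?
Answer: -304*√30 ≈ -1665.1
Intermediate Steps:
H = -11/3 (H = -3 + (⅓)*(-2) = -3 - ⅔ = -11/3 ≈ -3.6667)
N(U) = 3 + U (N(U) = U - 1*(-3) = U + 3 = 3 + U)
C(x, b) = 6 + b + x (C(x, b) = (x + b) + (3 + 3) = (b + x) + 6 = 6 + b + x)
(-38*√(22 + 8))*C(7, -5) = (-38*√(22 + 8))*(6 - 5 + 7) = -38*√30*8 = -304*√30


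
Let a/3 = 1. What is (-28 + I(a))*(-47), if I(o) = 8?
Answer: 940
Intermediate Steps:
a = 3 (a = 3*1 = 3)
(-28 + I(a))*(-47) = (-28 + 8)*(-47) = -20*(-47) = 940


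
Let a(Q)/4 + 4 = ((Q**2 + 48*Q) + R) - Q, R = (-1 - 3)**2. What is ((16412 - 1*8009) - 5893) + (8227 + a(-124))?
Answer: 48977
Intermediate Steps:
R = 16 (R = (-4)**2 = 16)
a(Q) = 48 + 4*Q**2 + 188*Q (a(Q) = -16 + 4*(((Q**2 + 48*Q) + 16) - Q) = -16 + 4*((16 + Q**2 + 48*Q) - Q) = -16 + 4*(16 + Q**2 + 47*Q) = -16 + (64 + 4*Q**2 + 188*Q) = 48 + 4*Q**2 + 188*Q)
((16412 - 1*8009) - 5893) + (8227 + a(-124)) = ((16412 - 1*8009) - 5893) + (8227 + (48 + 4*(-124)**2 + 188*(-124))) = ((16412 - 8009) - 5893) + (8227 + (48 + 4*15376 - 23312)) = (8403 - 5893) + (8227 + (48 + 61504 - 23312)) = 2510 + (8227 + 38240) = 2510 + 46467 = 48977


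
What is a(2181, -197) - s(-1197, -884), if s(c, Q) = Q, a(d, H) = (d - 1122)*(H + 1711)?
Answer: 1604210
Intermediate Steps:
a(d, H) = (-1122 + d)*(1711 + H)
a(2181, -197) - s(-1197, -884) = (-1919742 - 1122*(-197) + 1711*2181 - 197*2181) - 1*(-884) = (-1919742 + 221034 + 3731691 - 429657) + 884 = 1603326 + 884 = 1604210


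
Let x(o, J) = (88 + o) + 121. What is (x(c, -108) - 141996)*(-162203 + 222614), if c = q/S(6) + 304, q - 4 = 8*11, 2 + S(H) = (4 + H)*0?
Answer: -8549908419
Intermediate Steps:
S(H) = -2 (S(H) = -2 + (4 + H)*0 = -2 + 0 = -2)
q = 92 (q = 4 + 8*11 = 4 + 88 = 92)
c = 258 (c = 92/(-2) + 304 = 92*(-1/2) + 304 = -46 + 304 = 258)
x(o, J) = 209 + o
(x(c, -108) - 141996)*(-162203 + 222614) = ((209 + 258) - 141996)*(-162203 + 222614) = (467 - 141996)*60411 = -141529*60411 = -8549908419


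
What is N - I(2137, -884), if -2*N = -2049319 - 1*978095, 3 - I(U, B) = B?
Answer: 1512820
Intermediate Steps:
I(U, B) = 3 - B
N = 1513707 (N = -(-2049319 - 1*978095)/2 = -(-2049319 - 978095)/2 = -½*(-3027414) = 1513707)
N - I(2137, -884) = 1513707 - (3 - 1*(-884)) = 1513707 - (3 + 884) = 1513707 - 1*887 = 1513707 - 887 = 1512820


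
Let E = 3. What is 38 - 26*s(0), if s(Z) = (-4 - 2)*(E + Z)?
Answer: 506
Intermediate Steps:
s(Z) = -18 - 6*Z (s(Z) = (-4 - 2)*(3 + Z) = -6*(3 + Z) = -18 - 6*Z)
38 - 26*s(0) = 38 - 26*(-18 - 6*0) = 38 - 26*(-18 + 0) = 38 - 26*(-18) = 38 + 468 = 506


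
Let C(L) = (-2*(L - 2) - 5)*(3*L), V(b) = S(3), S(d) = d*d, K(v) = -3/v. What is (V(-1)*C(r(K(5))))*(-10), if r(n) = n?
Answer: 162/5 ≈ 32.400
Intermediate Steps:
S(d) = d**2
V(b) = 9 (V(b) = 3**2 = 9)
C(L) = 3*L*(-1 - 2*L) (C(L) = (-2*(-2 + L) - 5)*(3*L) = ((4 - 2*L) - 5)*(3*L) = (-1 - 2*L)*(3*L) = 3*L*(-1 - 2*L))
(V(-1)*C(r(K(5))))*(-10) = (9*(-3*(-3/5)*(1 + 2*(-3/5))))*(-10) = (9*(-3*(-3/5)*(1 - 6/5)))*(-10) = (9*(-3*(-3/5)*(-1/5)))*(-10) = (9*(-9/25))*(-10) = -81/25*(-10) = 162/5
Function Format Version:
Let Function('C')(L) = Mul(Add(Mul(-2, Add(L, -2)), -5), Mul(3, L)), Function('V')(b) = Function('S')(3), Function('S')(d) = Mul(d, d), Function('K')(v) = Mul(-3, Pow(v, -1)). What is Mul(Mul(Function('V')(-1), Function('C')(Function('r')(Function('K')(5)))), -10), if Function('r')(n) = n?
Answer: Rational(162, 5) ≈ 32.400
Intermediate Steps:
Function('S')(d) = Pow(d, 2)
Function('V')(b) = 9 (Function('V')(b) = Pow(3, 2) = 9)
Function('C')(L) = Mul(3, L, Add(-1, Mul(-2, L))) (Function('C')(L) = Mul(Add(Mul(-2, Add(-2, L)), -5), Mul(3, L)) = Mul(Add(Add(4, Mul(-2, L)), -5), Mul(3, L)) = Mul(Add(-1, Mul(-2, L)), Mul(3, L)) = Mul(3, L, Add(-1, Mul(-2, L))))
Mul(Mul(Function('V')(-1), Function('C')(Function('r')(Function('K')(5)))), -10) = Mul(Mul(9, Mul(-3, Mul(-3, Pow(5, -1)), Add(1, Mul(2, Mul(-3, Pow(5, -1)))))), -10) = Mul(Mul(9, Mul(-3, Mul(-3, Rational(1, 5)), Add(1, Mul(2, Mul(-3, Rational(1, 5)))))), -10) = Mul(Mul(9, Mul(-3, Rational(-3, 5), Add(1, Mul(2, Rational(-3, 5))))), -10) = Mul(Mul(9, Mul(-3, Rational(-3, 5), Add(1, Rational(-6, 5)))), -10) = Mul(Mul(9, Mul(-3, Rational(-3, 5), Rational(-1, 5))), -10) = Mul(Mul(9, Rational(-9, 25)), -10) = Mul(Rational(-81, 25), -10) = Rational(162, 5)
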